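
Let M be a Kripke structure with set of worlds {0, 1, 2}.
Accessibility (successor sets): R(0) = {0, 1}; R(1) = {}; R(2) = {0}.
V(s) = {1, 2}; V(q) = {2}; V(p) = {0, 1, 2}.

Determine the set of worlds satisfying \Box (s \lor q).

Let φ = \Box (s \lor q). Evaluate φ at each world:
  0 (successors {0, 1}): φ is false.
  1 (successors ∅): φ is true.
  2 (successors {0}): φ is false.
For instance, at 2:
  At 2: \Box (s \lor q) requires s \lor q at every successor {0}.
    s \lor q fails at 0, so \Box (s \lor q) is false at 2.
Satisfying worlds: {1}

1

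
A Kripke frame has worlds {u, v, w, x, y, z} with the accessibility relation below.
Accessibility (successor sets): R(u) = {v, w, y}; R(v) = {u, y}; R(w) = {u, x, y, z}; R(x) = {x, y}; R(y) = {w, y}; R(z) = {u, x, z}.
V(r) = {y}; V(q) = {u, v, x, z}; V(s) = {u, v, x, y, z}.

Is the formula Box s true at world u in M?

No

At u: Box s requires s at every successor {v, w, y}.
  s fails at w, so Box s is false at u.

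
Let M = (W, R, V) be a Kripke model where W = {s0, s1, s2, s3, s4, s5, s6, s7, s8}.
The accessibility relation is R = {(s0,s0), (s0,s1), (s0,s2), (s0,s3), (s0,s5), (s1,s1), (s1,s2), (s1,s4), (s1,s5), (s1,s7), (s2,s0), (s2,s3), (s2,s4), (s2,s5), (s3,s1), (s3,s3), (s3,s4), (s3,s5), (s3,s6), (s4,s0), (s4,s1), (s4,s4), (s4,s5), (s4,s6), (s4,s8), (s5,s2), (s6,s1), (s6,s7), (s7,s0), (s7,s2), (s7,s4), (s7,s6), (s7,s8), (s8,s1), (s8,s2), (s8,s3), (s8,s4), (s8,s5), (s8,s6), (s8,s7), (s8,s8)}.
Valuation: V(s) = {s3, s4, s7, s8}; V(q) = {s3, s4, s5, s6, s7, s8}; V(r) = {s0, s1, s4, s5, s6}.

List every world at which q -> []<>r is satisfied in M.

Let φ = q -> []<>r. Evaluate φ at each world:
  s0 (successors {s0, s1, s2, s3, s5}): φ is true.
  s1 (successors {s1, s2, s4, s5, s7}): φ is true.
  s2 (successors {s0, s3, s4, s5}): φ is true.
  s3 (successors {s1, s3, s4, s5, s6}): φ is false.
  s4 (successors {s0, s1, s4, s5, s6, s8}): φ is false.
  s5 (successors {s2}): φ is true.
  s6 (successors {s1, s7}): φ is true.
  s7 (successors {s0, s2, s4, s6, s8}): φ is true.
  s8 (successors {s1, s2, s3, s4, s5, s6, s7, s8}): φ is false.
For instance, at s2:
  At s2: q is false, []<>r is false, so q -> []<>r is true.
    At s2: []<>r requires <>r at every successor {s0, s3, s4, s5}.
      <>r fails at s5, so []<>r is false at s2.
Satisfying worlds: {s0, s1, s2, s5, s6, s7}

s0, s1, s2, s5, s6, s7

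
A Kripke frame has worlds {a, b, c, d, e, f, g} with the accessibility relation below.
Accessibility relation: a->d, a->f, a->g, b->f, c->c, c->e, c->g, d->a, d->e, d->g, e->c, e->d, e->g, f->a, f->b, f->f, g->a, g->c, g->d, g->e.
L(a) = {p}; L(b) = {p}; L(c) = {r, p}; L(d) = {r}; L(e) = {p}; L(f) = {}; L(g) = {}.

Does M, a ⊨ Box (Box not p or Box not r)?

No

At a: Box (Box not p or Box not r) requires Box not p or Box not r at every successor {d, f, g}.
  Box not p or Box not r fails at g, so Box (Box not p or Box not r) is false at a.
    At g: Box not p is false, Box not r is false, so Box not p or Box not r is false.
      At g: Box not p requires not p at every successor {a, c, d, e}.
        not p fails at a, so Box not p is false at g.
      At g: Box not r requires not r at every successor {a, c, d, e}.
        not r fails at c, so Box not r is false at g.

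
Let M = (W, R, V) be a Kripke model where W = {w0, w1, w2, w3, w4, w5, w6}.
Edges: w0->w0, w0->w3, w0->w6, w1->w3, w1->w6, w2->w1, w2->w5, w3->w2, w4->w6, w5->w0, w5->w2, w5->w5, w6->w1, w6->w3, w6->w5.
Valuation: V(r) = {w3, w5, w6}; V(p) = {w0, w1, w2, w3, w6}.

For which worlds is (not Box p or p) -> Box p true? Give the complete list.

w0, w1, w3, w4

Recall that Box ψ holds at a world iff ψ holds at every accessible world, and Dia ψ holds iff ψ holds at some accessible world.
Let φ = (not Box p or p) -> Box p. Evaluate φ at each world:
  w0 (successors {w0, w3, w6}): φ is true.
  w1 (successors {w3, w6}): φ is true.
  w2 (successors {w1, w5}): φ is false.
  w3 (successors {w2}): φ is true.
  w4 (successors {w6}): φ is true.
  w5 (successors {w0, w2, w5}): φ is false.
  w6 (successors {w1, w3, w5}): φ is false.
For instance, at w4:
  At w4: not Box p or p is false, Box p is true, so (not Box p or p) -> Box p is true.
    At w4: not Box p is false, p is false, so not Box p or p is false.
      At w4: Box p is true, so not Box p is false.
    At w4: Box p requires p at every successor {w6}.
      At w6: p is true.
    So Box p is true at w4.
Satisfying worlds: {w0, w1, w3, w4}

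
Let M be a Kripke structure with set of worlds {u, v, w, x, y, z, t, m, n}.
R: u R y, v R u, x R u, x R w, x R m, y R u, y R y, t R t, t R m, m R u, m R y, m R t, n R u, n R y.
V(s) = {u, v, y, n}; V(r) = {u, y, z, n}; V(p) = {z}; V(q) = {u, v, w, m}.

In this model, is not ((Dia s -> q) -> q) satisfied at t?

Recall that Dia ψ holds at a world iff ψ holds at some accessible world.
At t: (Dia s -> q) -> q is false, so not ((Dia s -> q) -> q) is true.
  At t: Dia s -> q is true, q is false, so (Dia s -> q) -> q is false.
    At t: Dia s is false, q is false, so Dia s -> q is true.
      At t: Dia s requires s at some successor in {t, m}.
        At t: s is false.
        At m: s is false.
      So Dia s is false at t.

Yes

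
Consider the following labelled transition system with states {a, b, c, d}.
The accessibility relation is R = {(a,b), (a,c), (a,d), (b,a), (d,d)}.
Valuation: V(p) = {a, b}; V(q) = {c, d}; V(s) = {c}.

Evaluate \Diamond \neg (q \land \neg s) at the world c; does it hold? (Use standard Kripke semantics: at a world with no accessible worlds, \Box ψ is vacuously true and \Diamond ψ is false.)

Recall that \Diamond ψ holds at a world iff ψ holds at some accessible world.
At c: no accessible worlds, so \Diamond \neg (q \land \neg s) is false.

No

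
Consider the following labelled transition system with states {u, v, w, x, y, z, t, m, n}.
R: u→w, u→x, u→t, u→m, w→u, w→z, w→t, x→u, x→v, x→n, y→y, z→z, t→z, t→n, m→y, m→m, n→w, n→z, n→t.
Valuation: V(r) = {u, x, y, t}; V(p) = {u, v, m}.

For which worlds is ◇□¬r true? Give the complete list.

u, w, x, z, t, n

Let φ = ◇□¬r. Evaluate φ at each world:
  u (successors {w, x, t, m}): φ is true.
  v (successors ∅): φ is false.
  w (successors {u, z, t}): φ is true.
  x (successors {u, v, n}): φ is true.
  y (successors {y}): φ is false.
  z (successors {z}): φ is true.
  t (successors {z, n}): φ is true.
  m (successors {y, m}): φ is false.
  n (successors {w, z, t}): φ is true.
For instance, at t:
  At t: ◇□¬r requires □¬r at some successor in {z, n}.
    □¬r holds at z, so ◇□¬r is true at t.
      At z: □¬r requires ¬r at every successor {z}.
        At z: ¬r is true.
      So □¬r is true at z.
Satisfying worlds: {u, w, x, z, t, n}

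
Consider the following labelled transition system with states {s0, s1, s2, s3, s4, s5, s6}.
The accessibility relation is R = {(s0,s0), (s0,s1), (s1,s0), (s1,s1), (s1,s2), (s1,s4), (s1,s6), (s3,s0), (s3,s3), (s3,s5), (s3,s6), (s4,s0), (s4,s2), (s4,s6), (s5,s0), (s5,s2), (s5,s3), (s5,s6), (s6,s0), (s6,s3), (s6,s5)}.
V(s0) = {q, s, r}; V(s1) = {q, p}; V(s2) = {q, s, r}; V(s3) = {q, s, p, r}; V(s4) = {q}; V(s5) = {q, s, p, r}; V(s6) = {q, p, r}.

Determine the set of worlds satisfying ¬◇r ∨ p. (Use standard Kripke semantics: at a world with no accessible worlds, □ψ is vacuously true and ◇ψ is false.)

Let φ = ¬◇r ∨ p. Evaluate φ at each world:
  s0 (successors {s0, s1}): φ is false.
  s1 (successors {s0, s1, s2, s4, s6}): φ is true.
  s2 (successors ∅): φ is true.
  s3 (successors {s0, s3, s5, s6}): φ is true.
  s4 (successors {s0, s2, s6}): φ is false.
  s5 (successors {s0, s2, s3, s6}): φ is true.
  s6 (successors {s0, s3, s5}): φ is true.
For instance, at s1:
  At s1: ¬◇r is false, p is true, so ¬◇r ∨ p is true.
    At s1: ◇r is true, so ¬◇r is false.
      At s1: ◇r requires r at some successor in {s0, s1, s2, s4, s6}.
        r holds at s0, so ◇r is true at s1.
Satisfying worlds: {s1, s2, s3, s5, s6}

s1, s2, s3, s5, s6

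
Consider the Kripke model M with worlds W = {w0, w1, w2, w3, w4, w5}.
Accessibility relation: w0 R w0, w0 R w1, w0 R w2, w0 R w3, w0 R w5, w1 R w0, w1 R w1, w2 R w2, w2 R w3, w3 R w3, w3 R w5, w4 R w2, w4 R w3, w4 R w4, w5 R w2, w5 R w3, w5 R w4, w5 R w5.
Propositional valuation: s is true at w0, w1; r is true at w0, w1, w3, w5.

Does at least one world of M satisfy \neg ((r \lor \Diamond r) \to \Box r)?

Let φ = \neg ((r \lor \Diamond r) \to \Box r). Evaluate φ at each world:
  w0 (successors {w0, w1, w2, w3, w5}): φ is true.
  w1 (successors {w0, w1}): φ is false.
  w2 (successors {w2, w3}): φ is true.
  w3 (successors {w3, w5}): φ is false.
  w4 (successors {w2, w3, w4}): φ is true.
  w5 (successors {w2, w3, w4, w5}): φ is true.
Detail at w0 (witness):
  At w0: (r \lor \Diamond r) \to \Box r is false, so \neg ((r \lor \Diamond r) \to \Box r) is true.
    At w0: r \lor \Diamond r is true, \Box r is false, so (r \lor \Diamond r) \to \Box r is false.
      At w0: r is true, \Diamond r is true, so r \lor \Diamond r is true.
      At w0: \Box r requires r at every successor {w0, w1, w2, w3, w5}.
        r fails at w2, so \Box r is false at w0.

Yes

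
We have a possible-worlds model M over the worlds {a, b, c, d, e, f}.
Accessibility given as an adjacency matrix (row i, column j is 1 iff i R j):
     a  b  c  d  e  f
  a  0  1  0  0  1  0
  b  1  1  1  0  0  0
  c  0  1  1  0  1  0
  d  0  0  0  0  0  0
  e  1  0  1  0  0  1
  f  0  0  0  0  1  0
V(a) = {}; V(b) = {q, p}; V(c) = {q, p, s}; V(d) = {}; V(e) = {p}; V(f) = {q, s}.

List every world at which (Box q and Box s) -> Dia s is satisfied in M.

Let φ = (Box q and Box s) -> Dia s. Evaluate φ at each world:
  a (successors {b, e}): φ is true.
  b (successors {a, b, c}): φ is true.
  c (successors {b, c, e}): φ is true.
  d (successors ∅): φ is false.
  e (successors {a, c, f}): φ is true.
  f (successors {e}): φ is true.
For instance, at e:
  At e: Box q and Box s is false, Dia s is true, so (Box q and Box s) -> Dia s is true.
    At e: Box q is false, Box s is false, so Box q and Box s is false.
      At e: Box q requires q at every successor {a, c, f}.
        q fails at a, so Box q is false at e.
      At e: Box s requires s at every successor {a, c, f}.
        s fails at a, so Box s is false at e.
    At e: Dia s requires s at some successor in {a, c, f}.
      s holds at c, so Dia s is true at e.
Satisfying worlds: {a, b, c, e, f}

a, b, c, e, f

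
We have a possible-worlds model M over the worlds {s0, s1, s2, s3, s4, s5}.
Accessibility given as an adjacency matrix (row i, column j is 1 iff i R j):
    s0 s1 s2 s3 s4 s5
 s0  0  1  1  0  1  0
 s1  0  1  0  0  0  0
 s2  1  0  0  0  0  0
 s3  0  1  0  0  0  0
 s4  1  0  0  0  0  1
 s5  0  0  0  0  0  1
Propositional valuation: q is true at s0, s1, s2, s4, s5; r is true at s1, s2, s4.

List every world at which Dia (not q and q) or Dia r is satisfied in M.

s0, s1, s3

Let φ = Dia (not q and q) or Dia r. Evaluate φ at each world:
  s0 (successors {s1, s2, s4}): φ is true.
  s1 (successors {s1}): φ is true.
  s2 (successors {s0}): φ is false.
  s3 (successors {s1}): φ is true.
  s4 (successors {s0, s5}): φ is false.
  s5 (successors {s5}): φ is false.
For instance, at s3:
  At s3: Dia (not q and q) is false, Dia r is true, so Dia (not q and q) or Dia r is true.
    At s3: Dia (not q and q) requires not q and q at some successor in {s1}.
      At s1: not q and q is false.
    So Dia (not q and q) is false at s3.
    At s3: Dia r requires r at some successor in {s1}.
      r holds at s1, so Dia r is true at s3.
Satisfying worlds: {s0, s1, s3}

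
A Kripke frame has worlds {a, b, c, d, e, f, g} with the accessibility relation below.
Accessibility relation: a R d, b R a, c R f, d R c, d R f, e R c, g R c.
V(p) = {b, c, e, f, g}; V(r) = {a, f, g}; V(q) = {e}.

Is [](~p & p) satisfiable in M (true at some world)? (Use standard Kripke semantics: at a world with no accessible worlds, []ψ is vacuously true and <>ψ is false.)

Let φ = [](~p & p). Evaluate φ at each world:
  a (successors {d}): φ is false.
  b (successors {a}): φ is false.
  c (successors {f}): φ is false.
  d (successors {c, f}): φ is false.
  e (successors {c}): φ is false.
  f (successors ∅): φ is true.
  g (successors {c}): φ is false.
Detail at f (witness):
  At f: no accessible worlds, so [](~p & p) holds vacuously.

Yes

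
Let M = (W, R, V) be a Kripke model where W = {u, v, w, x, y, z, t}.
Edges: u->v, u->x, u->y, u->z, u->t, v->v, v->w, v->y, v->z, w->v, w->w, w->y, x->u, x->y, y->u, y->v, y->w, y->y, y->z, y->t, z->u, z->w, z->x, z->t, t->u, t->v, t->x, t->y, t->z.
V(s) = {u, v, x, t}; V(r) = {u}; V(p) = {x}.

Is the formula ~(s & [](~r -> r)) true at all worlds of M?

Yes

Let φ = ~(s & [](~r -> r)). Evaluate φ at each world:
  u (successors {v, x, y, z, t}): φ is true.
  v (successors {v, w, y, z}): φ is true.
  w (successors {v, w, y}): φ is true.
  x (successors {u, y}): φ is true.
  y (successors {u, v, w, y, z, t}): φ is true.
  z (successors {u, w, x, t}): φ is true.
  t (successors {u, v, x, y, z}): φ is true.
For instance, at u:
  At u: s & [](~r -> r) is false, so ~(s & [](~r -> r)) is true.
    At u: s is true, [](~r -> r) is false, so s & [](~r -> r) is false.
      At u: [](~r -> r) requires ~r -> r at every successor {v, x, y, z, t}.
        ~r -> r fails at v, so [](~r -> r) is false at u.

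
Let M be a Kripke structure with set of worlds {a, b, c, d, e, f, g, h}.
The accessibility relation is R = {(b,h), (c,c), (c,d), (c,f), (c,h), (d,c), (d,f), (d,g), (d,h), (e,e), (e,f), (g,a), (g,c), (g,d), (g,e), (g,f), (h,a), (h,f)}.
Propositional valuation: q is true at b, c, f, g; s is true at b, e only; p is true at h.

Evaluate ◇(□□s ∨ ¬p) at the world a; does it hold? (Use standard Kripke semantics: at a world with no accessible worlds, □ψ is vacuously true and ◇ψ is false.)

At a: no accessible worlds, so ◇(□□s ∨ ¬p) is false.

No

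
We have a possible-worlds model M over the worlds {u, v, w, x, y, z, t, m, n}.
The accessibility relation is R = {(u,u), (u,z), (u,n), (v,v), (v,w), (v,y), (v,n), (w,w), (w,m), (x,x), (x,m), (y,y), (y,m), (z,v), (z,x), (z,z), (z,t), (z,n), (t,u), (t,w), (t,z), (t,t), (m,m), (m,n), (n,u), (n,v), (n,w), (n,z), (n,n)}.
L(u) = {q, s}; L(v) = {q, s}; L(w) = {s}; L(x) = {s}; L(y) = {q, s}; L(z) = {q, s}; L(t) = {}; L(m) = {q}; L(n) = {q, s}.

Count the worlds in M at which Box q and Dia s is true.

Let φ = Box q and Dia s. Evaluate φ at each world:
  u (successors {u, z, n}): φ is true.
  v (successors {v, w, y, n}): φ is false.
  w (successors {w, m}): φ is false.
  x (successors {x, m}): φ is false.
  y (successors {y, m}): φ is true.
  z (successors {v, x, z, t, n}): φ is false.
  t (successors {u, w, z, t}): φ is false.
  m (successors {m, n}): φ is true.
  n (successors {u, v, w, z, n}): φ is false.
For instance, at u:
  At u: Box q is true, Dia s is true, so Box q and Dia s is true.
    At u: Box q requires q at every successor {u, z, n}.
      At u: q is true.
      At z: q is true.
      At n: q is true.
    So Box q is true at u.
    At u: Dia s requires s at some successor in {u, z, n}.
      s holds at u, so Dia s is true at u.
Satisfying worlds: {u, y, m}

3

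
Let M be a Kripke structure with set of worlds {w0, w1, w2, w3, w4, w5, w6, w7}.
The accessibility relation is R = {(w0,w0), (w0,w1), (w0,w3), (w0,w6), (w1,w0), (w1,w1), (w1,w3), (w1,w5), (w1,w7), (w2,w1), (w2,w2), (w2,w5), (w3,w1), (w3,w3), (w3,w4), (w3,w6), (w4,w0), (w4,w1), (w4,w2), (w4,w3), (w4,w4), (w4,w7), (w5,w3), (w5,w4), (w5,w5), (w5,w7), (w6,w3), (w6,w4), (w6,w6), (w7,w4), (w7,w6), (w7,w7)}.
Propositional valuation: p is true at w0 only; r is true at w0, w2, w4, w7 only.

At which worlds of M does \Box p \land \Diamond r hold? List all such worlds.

none

Recall that \Box ψ holds at a world iff ψ holds at every accessible world, and \Diamond ψ holds iff ψ holds at some accessible world.
Let φ = \Box p \land \Diamond r. Evaluate φ at each world:
  w0 (successors {w0, w1, w3, w6}): φ is false.
  w1 (successors {w0, w1, w3, w5, w7}): φ is false.
  w2 (successors {w1, w2, w5}): φ is false.
  w3 (successors {w1, w3, w4, w6}): φ is false.
  w4 (successors {w0, w1, w2, w3, w4, w7}): φ is false.
  w5 (successors {w3, w4, w5, w7}): φ is false.
  w6 (successors {w3, w4, w6}): φ is false.
  w7 (successors {w4, w6, w7}): φ is false.
For instance, at w2:
  At w2: \Box p is false, \Diamond r is true, so \Box p \land \Diamond r is false.
    At w2: \Box p requires p at every successor {w1, w2, w5}.
      p fails at w1, so \Box p is false at w2.
    At w2: \Diamond r requires r at some successor in {w1, w2, w5}.
      r holds at w2, so \Diamond r is true at w2.
Satisfying worlds: none.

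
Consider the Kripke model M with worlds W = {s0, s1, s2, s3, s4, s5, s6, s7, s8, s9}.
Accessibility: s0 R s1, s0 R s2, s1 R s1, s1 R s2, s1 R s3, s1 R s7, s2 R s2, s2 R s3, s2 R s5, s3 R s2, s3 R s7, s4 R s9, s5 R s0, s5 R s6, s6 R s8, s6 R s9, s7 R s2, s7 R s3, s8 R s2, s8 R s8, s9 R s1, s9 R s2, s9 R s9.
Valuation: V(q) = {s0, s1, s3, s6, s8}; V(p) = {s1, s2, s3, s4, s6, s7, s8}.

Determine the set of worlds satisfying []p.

Recall that []ψ holds at a world iff ψ holds at every accessible world, and <>ψ holds iff ψ holds at some accessible world.
Let φ = []p. Evaluate φ at each world:
  s0 (successors {s1, s2}): φ is true.
  s1 (successors {s1, s2, s3, s7}): φ is true.
  s2 (successors {s2, s3, s5}): φ is false.
  s3 (successors {s2, s7}): φ is true.
  s4 (successors {s9}): φ is false.
  s5 (successors {s0, s6}): φ is false.
  s6 (successors {s8, s9}): φ is false.
  s7 (successors {s2, s3}): φ is true.
  s8 (successors {s2, s8}): φ is true.
  s9 (successors {s1, s2, s9}): φ is false.
For instance, at s8:
  At s8: []p requires p at every successor {s2, s8}.
    At s2: p is true.
    At s8: p is true.
  So []p is true at s8.
Satisfying worlds: {s0, s1, s3, s7, s8}

s0, s1, s3, s7, s8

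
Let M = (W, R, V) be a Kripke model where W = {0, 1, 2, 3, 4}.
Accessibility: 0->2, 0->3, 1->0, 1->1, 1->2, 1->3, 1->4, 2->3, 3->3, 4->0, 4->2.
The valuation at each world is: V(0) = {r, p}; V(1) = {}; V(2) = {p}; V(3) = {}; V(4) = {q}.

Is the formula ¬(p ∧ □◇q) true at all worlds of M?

Let φ = ¬(p ∧ □◇q). Evaluate φ at each world:
  0 (successors {2, 3}): φ is true.
  1 (successors {0, 1, 2, 3, 4}): φ is true.
  2 (successors {3}): φ is true.
  3 (successors {3}): φ is true.
  4 (successors {0, 2}): φ is true.
For instance, at 1:
  At 1: p ∧ □◇q is false, so ¬(p ∧ □◇q) is true.
    At 1: p is false, □◇q is false, so p ∧ □◇q is false.
      At 1: □◇q requires ◇q at every successor {0, 1, 2, 3, 4}.
        ◇q fails at 0, so □◇q is false at 1.

Yes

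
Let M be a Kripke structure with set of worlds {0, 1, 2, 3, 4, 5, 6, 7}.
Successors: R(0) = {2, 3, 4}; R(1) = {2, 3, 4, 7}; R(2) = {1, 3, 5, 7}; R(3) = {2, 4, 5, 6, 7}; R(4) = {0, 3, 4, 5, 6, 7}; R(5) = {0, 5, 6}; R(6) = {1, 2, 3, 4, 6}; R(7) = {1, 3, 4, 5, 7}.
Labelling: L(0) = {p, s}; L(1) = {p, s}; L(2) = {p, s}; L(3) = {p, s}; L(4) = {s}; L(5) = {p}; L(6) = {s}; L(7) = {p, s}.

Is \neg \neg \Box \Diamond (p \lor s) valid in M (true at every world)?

Recall that \Box ψ holds at a world iff ψ holds at every accessible world, and \Diamond ψ holds iff ψ holds at some accessible world.
Let φ = \neg \neg \Box \Diamond (p \lor s). Evaluate φ at each world:
  0 (successors {2, 3, 4}): φ is true.
  1 (successors {2, 3, 4, 7}): φ is true.
  2 (successors {1, 3, 5, 7}): φ is true.
  3 (successors {2, 4, 5, 6, 7}): φ is true.
  4 (successors {0, 3, 4, 5, 6, 7}): φ is true.
  5 (successors {0, 5, 6}): φ is true.
  6 (successors {1, 2, 3, 4, 6}): φ is true.
  7 (successors {1, 3, 4, 5, 7}): φ is true.
For instance, at 2:
  At 2: \neg \Box \Diamond (p \lor s) is false, so \neg \neg \Box \Diamond (p \lor s) is true.
    At 2: \Box \Diamond (p \lor s) is true, so \neg \Box \Diamond (p \lor s) is false.
      At 2: \Box \Diamond (p \lor s) requires \Diamond (p \lor s) at every successor {1, 3, 5, 7}.
        At 1: \Diamond (p \lor s) is true.
        At 3: \Diamond (p \lor s) is true.
        At 5: \Diamond (p \lor s) is true.
        At 7: \Diamond (p \lor s) is true.
      So \Box \Diamond (p \lor s) is true at 2.

Yes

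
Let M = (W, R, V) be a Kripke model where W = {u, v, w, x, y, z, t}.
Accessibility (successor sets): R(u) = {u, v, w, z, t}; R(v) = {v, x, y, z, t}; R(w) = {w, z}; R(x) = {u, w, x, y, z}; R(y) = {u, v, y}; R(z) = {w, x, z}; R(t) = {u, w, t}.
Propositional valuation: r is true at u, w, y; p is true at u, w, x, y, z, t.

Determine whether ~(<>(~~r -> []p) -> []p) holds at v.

Yes

Recall that []ψ holds at a world iff ψ holds at every accessible world, and <>ψ holds iff ψ holds at some accessible world.
At v: <>(~~r -> []p) -> []p is false, so ~(<>(~~r -> []p) -> []p) is true.
  At v: <>(~~r -> []p) is true, []p is false, so <>(~~r -> []p) -> []p is false.
    At v: <>(~~r -> []p) requires ~~r -> []p at some successor in {v, x, y, z, t}.
      ~~r -> []p holds at v, so <>(~~r -> []p) is true at v.
    At v: []p requires p at every successor {v, x, y, z, t}.
      p fails at v, so []p is false at v.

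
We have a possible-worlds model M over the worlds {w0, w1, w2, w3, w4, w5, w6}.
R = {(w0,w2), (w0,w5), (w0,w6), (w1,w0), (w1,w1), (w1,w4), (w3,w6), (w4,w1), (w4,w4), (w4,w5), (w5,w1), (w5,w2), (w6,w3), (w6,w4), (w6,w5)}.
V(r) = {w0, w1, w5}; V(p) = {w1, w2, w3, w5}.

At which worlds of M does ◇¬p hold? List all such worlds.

Let φ = ◇¬p. Evaluate φ at each world:
  w0 (successors {w2, w5, w6}): φ is true.
  w1 (successors {w0, w1, w4}): φ is true.
  w2 (successors ∅): φ is false.
  w3 (successors {w6}): φ is true.
  w4 (successors {w1, w4, w5}): φ is true.
  w5 (successors {w1, w2}): φ is false.
  w6 (successors {w3, w4, w5}): φ is true.
For instance, at w1:
  At w1: ◇¬p requires ¬p at some successor in {w0, w1, w4}.
    ¬p holds at w0, so ◇¬p is true at w1.
Satisfying worlds: {w0, w1, w3, w4, w6}

w0, w1, w3, w4, w6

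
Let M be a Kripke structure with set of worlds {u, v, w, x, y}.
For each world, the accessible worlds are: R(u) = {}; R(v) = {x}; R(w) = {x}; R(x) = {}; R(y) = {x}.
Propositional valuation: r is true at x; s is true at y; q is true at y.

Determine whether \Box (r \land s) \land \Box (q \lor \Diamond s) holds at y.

Recall that \Box ψ holds at a world iff ψ holds at every accessible world, and \Diamond ψ holds iff ψ holds at some accessible world.
At y: \Box (r \land s) is false, \Box (q \lor \Diamond s) is false, so \Box (r \land s) \land \Box (q \lor \Diamond s) is false.
  At y: \Box (r \land s) requires r \land s at every successor {x}.
    r \land s fails at x, so \Box (r \land s) is false at y.
  At y: \Box (q \lor \Diamond s) requires q \lor \Diamond s at every successor {x}.
    q \lor \Diamond s fails at x, so \Box (q \lor \Diamond s) is false at y.
      At x: q is false, \Diamond s is false, so q \lor \Diamond s is false.

No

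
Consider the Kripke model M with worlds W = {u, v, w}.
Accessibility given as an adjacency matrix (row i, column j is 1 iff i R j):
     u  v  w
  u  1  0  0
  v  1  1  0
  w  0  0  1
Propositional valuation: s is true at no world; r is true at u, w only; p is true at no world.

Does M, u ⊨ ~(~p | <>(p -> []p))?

At u: ~p | <>(p -> []p) is true, so ~(~p | <>(p -> []p)) is false.
  At u: ~p is true, <>(p -> []p) is true, so ~p | <>(p -> []p) is true.
    At u: <>(p -> []p) requires p -> []p at some successor in {u}.
      p -> []p holds at u, so <>(p -> []p) is true at u.

No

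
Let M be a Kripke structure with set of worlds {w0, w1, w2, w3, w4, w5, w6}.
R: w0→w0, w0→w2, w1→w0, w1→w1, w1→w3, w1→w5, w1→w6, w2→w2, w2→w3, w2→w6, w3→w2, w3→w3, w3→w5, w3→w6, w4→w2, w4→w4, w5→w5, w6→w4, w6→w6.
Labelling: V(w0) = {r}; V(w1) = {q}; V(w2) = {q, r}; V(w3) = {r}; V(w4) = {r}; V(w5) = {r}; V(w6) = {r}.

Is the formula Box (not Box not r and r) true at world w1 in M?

No

At w1: Box (not Box not r and r) requires not Box not r and r at every successor {w0, w1, w3, w5, w6}.
  not Box not r and r fails at w1, so Box (not Box not r and r) is false at w1.
    At w1: not Box not r is true, r is false, so not Box not r and r is false.
      At w1: Box not r is false, so not Box not r is true.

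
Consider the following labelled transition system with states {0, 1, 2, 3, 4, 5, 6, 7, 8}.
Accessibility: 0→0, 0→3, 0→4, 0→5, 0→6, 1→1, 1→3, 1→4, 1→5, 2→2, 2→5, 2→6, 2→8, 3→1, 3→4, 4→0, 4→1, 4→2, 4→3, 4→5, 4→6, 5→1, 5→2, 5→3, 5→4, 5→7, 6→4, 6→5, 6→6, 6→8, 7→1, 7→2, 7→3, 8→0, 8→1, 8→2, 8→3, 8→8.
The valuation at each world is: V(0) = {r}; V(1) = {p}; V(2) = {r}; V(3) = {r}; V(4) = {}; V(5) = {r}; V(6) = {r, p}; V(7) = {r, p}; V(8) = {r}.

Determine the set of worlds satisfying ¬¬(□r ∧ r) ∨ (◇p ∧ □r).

Let φ = ¬¬(□r ∧ r) ∨ (◇p ∧ □r). Evaluate φ at each world:
  0 (successors {0, 3, 4, 5, 6}): φ is false.
  1 (successors {1, 3, 4, 5}): φ is false.
  2 (successors {2, 5, 6, 8}): φ is true.
  3 (successors {1, 4}): φ is false.
  4 (successors {0, 1, 2, 3, 5, 6}): φ is false.
  5 (successors {1, 2, 3, 4, 7}): φ is false.
  6 (successors {4, 5, 6, 8}): φ is false.
  7 (successors {1, 2, 3}): φ is false.
  8 (successors {0, 1, 2, 3, 8}): φ is false.
For instance, at 6:
  At 6: ¬¬(□r ∧ r) is false, ◇p ∧ □r is false, so ¬¬(□r ∧ r) ∨ (◇p ∧ □r) is false.
    At 6: ¬(□r ∧ r) is true, so ¬¬(□r ∧ r) is false.
      At 6: □r ∧ r is false, so ¬(□r ∧ r) is true.
    At 6: ◇p is true, □r is false, so ◇p ∧ □r is false.
      At 6: ◇p requires p at some successor in {4, 5, 6, 8}.
        p holds at 6, so ◇p is true at 6.
      At 6: □r requires r at every successor {4, 5, 6, 8}.
        r fails at 4, so □r is false at 6.
Satisfying worlds: {2}

2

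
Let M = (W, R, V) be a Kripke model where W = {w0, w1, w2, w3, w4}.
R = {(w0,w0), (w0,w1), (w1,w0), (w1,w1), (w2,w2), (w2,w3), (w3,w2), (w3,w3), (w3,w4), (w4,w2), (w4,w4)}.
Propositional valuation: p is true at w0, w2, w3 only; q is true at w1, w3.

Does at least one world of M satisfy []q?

No

Let φ = []q. Evaluate φ at each world:
  w0 (successors {w0, w1}): φ is false.
  w1 (successors {w0, w1}): φ is false.
  w2 (successors {w2, w3}): φ is false.
  w3 (successors {w2, w3, w4}): φ is false.
  w4 (successors {w2, w4}): φ is false.
For instance, at w1:
  At w1: []q requires q at every successor {w0, w1}.
    q fails at w0, so []q is false at w1.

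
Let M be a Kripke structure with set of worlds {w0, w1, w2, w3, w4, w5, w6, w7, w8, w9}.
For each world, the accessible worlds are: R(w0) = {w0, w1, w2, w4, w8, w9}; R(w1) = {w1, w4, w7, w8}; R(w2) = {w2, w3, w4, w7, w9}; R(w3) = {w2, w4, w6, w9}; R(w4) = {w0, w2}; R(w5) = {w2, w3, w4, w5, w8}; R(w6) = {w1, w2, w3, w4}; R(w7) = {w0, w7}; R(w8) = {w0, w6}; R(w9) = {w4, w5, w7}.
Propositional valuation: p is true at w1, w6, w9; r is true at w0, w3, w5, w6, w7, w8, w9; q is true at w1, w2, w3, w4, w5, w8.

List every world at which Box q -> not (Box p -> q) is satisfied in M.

w0, w1, w2, w3, w4, w7, w8, w9

Recall that Box ψ holds at a world iff ψ holds at every accessible world, and Dia ψ holds iff ψ holds at some accessible world.
Let φ = Box q -> not (Box p -> q). Evaluate φ at each world:
  w0 (successors {w0, w1, w2, w4, w8, w9}): φ is true.
  w1 (successors {w1, w4, w7, w8}): φ is true.
  w2 (successors {w2, w3, w4, w7, w9}): φ is true.
  w3 (successors {w2, w4, w6, w9}): φ is true.
  w4 (successors {w0, w2}): φ is true.
  w5 (successors {w2, w3, w4, w5, w8}): φ is false.
  w6 (successors {w1, w2, w3, w4}): φ is false.
  w7 (successors {w0, w7}): φ is true.
  w8 (successors {w0, w6}): φ is true.
  w9 (successors {w4, w5, w7}): φ is true.
For instance, at w9:
  At w9: Box q is false, not (Box p -> q) is false, so Box q -> not (Box p -> q) is true.
    At w9: Box q requires q at every successor {w4, w5, w7}.
      q fails at w7, so Box q is false at w9.
    At w9: Box p -> q is true, so not (Box p -> q) is false.
      At w9: Box p is false, q is false, so Box p -> q is true.
Satisfying worlds: {w0, w1, w2, w3, w4, w7, w8, w9}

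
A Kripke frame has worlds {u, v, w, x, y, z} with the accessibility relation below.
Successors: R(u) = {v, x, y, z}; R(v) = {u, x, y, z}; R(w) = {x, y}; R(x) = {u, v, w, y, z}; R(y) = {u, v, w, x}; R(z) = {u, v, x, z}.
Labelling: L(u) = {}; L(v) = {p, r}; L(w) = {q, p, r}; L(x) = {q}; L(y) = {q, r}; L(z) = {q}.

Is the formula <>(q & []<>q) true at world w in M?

Yes

At w: <>(q & []<>q) requires q & []<>q at some successor in {x, y}.
  q & []<>q holds at x, so <>(q & []<>q) is true at w.
    At x: q is true, []<>q is true, so q & []<>q is true.
      At x: []<>q requires <>q at every successor {u, v, w, y, z}.
        At u: <>q is true.
        At v: <>q is true.
        At w: <>q is true.
        At y: <>q is true.
        At z: <>q is true.
      So []<>q is true at x.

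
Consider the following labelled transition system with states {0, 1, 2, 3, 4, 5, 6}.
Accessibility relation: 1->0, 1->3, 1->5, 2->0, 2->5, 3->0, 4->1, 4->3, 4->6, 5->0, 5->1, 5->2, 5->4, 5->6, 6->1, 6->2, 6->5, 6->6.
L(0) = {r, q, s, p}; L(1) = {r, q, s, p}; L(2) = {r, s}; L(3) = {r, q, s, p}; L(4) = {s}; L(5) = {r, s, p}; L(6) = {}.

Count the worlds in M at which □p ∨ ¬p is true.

Let φ = □p ∨ ¬p. Evaluate φ at each world:
  0 (successors ∅): φ is true.
  1 (successors {0, 3, 5}): φ is true.
  2 (successors {0, 5}): φ is true.
  3 (successors {0}): φ is true.
  4 (successors {1, 3, 6}): φ is true.
  5 (successors {0, 1, 2, 4, 6}): φ is false.
  6 (successors {1, 2, 5, 6}): φ is true.
For instance, at 1:
  At 1: □p is true, ¬p is false, so □p ∨ ¬p is true.
    At 1: □p requires p at every successor {0, 3, 5}.
      At 0: p is true.
      At 3: p is true.
      At 5: p is true.
    So □p is true at 1.
Satisfying worlds: {0, 1, 2, 3, 4, 6}

6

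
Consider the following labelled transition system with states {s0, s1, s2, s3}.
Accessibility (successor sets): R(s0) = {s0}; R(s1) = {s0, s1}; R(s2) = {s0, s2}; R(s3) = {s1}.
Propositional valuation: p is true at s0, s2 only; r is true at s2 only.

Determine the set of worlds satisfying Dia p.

s0, s1, s2

Let φ = Dia p. Evaluate φ at each world:
  s0 (successors {s0}): φ is true.
  s1 (successors {s0, s1}): φ is true.
  s2 (successors {s0, s2}): φ is true.
  s3 (successors {s1}): φ is false.
For instance, at s3:
  At s3: Dia p requires p at some successor in {s1}.
    At s1: p is false.
  So Dia p is false at s3.
Satisfying worlds: {s0, s1, s2}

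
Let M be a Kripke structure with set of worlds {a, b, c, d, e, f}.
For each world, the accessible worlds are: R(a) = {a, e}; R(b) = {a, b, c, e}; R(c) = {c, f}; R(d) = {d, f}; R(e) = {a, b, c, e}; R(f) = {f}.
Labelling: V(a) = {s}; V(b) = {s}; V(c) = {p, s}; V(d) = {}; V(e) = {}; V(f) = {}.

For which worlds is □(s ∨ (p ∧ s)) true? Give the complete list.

none

Let φ = □(s ∨ (p ∧ s)). Evaluate φ at each world:
  a (successors {a, e}): φ is false.
  b (successors {a, b, c, e}): φ is false.
  c (successors {c, f}): φ is false.
  d (successors {d, f}): φ is false.
  e (successors {a, b, c, e}): φ is false.
  f (successors {f}): φ is false.
For instance, at c:
  At c: □(s ∨ (p ∧ s)) requires s ∨ (p ∧ s) at every successor {c, f}.
    s ∨ (p ∧ s) fails at f, so □(s ∨ (p ∧ s)) is false at c.
Satisfying worlds: none.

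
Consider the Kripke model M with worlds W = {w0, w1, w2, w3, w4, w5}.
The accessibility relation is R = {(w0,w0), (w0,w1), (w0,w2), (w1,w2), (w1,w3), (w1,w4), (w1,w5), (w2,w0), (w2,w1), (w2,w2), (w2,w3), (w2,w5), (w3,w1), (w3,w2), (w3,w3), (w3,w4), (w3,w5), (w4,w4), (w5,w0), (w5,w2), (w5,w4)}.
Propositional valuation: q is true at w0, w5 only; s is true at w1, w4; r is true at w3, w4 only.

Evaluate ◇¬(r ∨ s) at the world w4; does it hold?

At w4: ◇¬(r ∨ s) requires ¬(r ∨ s) at some successor in {w4}.
  At w4: ¬(r ∨ s) is false.
So ◇¬(r ∨ s) is false at w4.

No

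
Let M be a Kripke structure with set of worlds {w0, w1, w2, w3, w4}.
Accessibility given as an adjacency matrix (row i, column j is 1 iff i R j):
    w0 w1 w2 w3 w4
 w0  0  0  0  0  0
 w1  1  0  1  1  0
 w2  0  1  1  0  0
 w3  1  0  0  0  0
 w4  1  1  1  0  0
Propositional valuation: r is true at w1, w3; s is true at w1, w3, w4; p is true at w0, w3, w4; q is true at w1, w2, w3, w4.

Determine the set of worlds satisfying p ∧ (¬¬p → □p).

w0, w3

Recall that □ψ holds at a world iff ψ holds at every accessible world, and ◇ψ holds iff ψ holds at some accessible world.
Let φ = p ∧ (¬¬p → □p). Evaluate φ at each world:
  w0 (successors ∅): φ is true.
  w1 (successors {w0, w2, w3}): φ is false.
  w2 (successors {w1, w2}): φ is false.
  w3 (successors {w0}): φ is true.
  w4 (successors {w0, w1, w2}): φ is false.
For instance, at w1:
  At w1: p is false, ¬¬p → □p is true, so p ∧ (¬¬p → □p) is false.
    At w1: ¬¬p is false, □p is false, so ¬¬p → □p is true.
      At w1: □p requires p at every successor {w0, w2, w3}.
        p fails at w2, so □p is false at w1.
Satisfying worlds: {w0, w3}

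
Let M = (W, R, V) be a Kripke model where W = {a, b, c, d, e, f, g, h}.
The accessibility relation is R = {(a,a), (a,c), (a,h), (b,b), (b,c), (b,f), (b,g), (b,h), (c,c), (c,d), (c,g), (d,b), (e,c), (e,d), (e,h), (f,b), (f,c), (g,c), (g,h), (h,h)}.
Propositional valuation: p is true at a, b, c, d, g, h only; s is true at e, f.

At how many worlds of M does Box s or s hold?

Let φ = Box s or s. Evaluate φ at each world:
  a (successors {a, c, h}): φ is false.
  b (successors {b, c, f, g, h}): φ is false.
  c (successors {c, d, g}): φ is false.
  d (successors {b}): φ is false.
  e (successors {c, d, h}): φ is true.
  f (successors {b, c}): φ is true.
  g (successors {c, h}): φ is false.
  h (successors {h}): φ is false.
For instance, at b:
  At b: Box s is false, s is false, so Box s or s is false.
    At b: Box s requires s at every successor {b, c, f, g, h}.
      s fails at b, so Box s is false at b.
Satisfying worlds: {e, f}

2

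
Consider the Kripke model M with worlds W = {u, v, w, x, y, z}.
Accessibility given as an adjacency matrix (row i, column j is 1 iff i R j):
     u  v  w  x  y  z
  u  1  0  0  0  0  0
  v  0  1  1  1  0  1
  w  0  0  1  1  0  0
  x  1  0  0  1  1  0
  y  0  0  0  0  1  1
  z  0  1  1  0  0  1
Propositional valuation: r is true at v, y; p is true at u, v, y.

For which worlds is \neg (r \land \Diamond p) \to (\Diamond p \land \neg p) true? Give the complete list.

Let φ = \neg (r \land \Diamond p) \to (\Diamond p \land \neg p). Evaluate φ at each world:
  u (successors {u}): φ is false.
  v (successors {v, w, x, z}): φ is true.
  w (successors {w, x}): φ is false.
  x (successors {u, x, y}): φ is true.
  y (successors {y, z}): φ is true.
  z (successors {v, w, z}): φ is true.
For instance, at x:
  At x: \neg (r \land \Diamond p) is true, \Diamond p \land \neg p is true, so \neg (r \land \Diamond p) \to (\Diamond p \land \neg p) is true.
    At x: r \land \Diamond p is false, so \neg (r \land \Diamond p) is true.
      At x: r is false, \Diamond p is true, so r \land \Diamond p is false.
    At x: \Diamond p is true, \neg p is true, so \Diamond p \land \neg p is true.
      At x: \Diamond p requires p at some successor in {u, x, y}.
        p holds at u, so \Diamond p is true at x.
Satisfying worlds: {v, x, y, z}

v, x, y, z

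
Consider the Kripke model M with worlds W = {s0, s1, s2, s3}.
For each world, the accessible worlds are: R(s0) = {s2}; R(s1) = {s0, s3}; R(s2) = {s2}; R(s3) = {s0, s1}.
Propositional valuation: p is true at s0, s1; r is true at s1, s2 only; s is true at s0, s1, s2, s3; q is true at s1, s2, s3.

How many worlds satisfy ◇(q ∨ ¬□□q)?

4

Let φ = ◇(q ∨ ¬□□q). Evaluate φ at each world:
  s0 (successors {s2}): φ is true.
  s1 (successors {s0, s3}): φ is true.
  s2 (successors {s2}): φ is true.
  s3 (successors {s0, s1}): φ is true.
For instance, at s0:
  At s0: ◇(q ∨ ¬□□q) requires q ∨ ¬□□q at some successor in {s2}.
    q ∨ ¬□□q holds at s2, so ◇(q ∨ ¬□□q) is true at s0.
      At s2: q is true, ¬□□q is false, so q ∨ ¬□□q is true.
Satisfying worlds: {s0, s1, s2, s3}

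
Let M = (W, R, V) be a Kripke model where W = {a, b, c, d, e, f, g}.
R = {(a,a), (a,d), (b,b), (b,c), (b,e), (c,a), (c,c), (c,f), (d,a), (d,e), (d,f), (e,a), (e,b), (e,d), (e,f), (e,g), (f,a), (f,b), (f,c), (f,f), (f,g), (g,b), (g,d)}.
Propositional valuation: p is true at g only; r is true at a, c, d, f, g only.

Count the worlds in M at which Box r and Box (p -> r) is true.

2

Recall that Box ψ holds at a world iff ψ holds at every accessible world, and Dia ψ holds iff ψ holds at some accessible world.
Let φ = Box r and Box (p -> r). Evaluate φ at each world:
  a (successors {a, d}): φ is true.
  b (successors {b, c, e}): φ is false.
  c (successors {a, c, f}): φ is true.
  d (successors {a, e, f}): φ is false.
  e (successors {a, b, d, f, g}): φ is false.
  f (successors {a, b, c, f, g}): φ is false.
  g (successors {b, d}): φ is false.
For instance, at f:
  At f: Box r is false, Box (p -> r) is true, so Box r and Box (p -> r) is false.
    At f: Box r requires r at every successor {a, b, c, f, g}.
      r fails at b, so Box r is false at f.
    At f: Box (p -> r) requires p -> r at every successor {a, b, c, f, g}.
      At a: p -> r is true.
      At b: p -> r is true.
      At c: p -> r is true.
      At f: p -> r is true.
      At g: p -> r is true.
    So Box (p -> r) is true at f.
Satisfying worlds: {a, c}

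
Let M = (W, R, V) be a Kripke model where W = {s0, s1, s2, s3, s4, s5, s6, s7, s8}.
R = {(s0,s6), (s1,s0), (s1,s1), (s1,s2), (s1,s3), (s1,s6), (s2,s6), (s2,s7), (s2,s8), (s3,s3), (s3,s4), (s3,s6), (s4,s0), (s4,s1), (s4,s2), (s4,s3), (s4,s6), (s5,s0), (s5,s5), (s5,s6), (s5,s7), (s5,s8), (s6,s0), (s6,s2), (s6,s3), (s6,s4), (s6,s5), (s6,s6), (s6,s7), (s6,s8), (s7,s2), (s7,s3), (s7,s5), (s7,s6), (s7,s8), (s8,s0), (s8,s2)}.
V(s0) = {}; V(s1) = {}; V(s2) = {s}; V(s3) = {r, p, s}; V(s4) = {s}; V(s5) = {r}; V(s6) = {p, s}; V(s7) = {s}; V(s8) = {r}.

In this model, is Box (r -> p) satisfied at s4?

Yes

At s4: Box (r -> p) requires r -> p at every successor {s0, s1, s2, s3, s6}.
  At s0: r -> p is true.
  At s1: r -> p is true.
  At s2: r -> p is true.
  At s3: r -> p is true.
  At s6: r -> p is true.
So Box (r -> p) is true at s4.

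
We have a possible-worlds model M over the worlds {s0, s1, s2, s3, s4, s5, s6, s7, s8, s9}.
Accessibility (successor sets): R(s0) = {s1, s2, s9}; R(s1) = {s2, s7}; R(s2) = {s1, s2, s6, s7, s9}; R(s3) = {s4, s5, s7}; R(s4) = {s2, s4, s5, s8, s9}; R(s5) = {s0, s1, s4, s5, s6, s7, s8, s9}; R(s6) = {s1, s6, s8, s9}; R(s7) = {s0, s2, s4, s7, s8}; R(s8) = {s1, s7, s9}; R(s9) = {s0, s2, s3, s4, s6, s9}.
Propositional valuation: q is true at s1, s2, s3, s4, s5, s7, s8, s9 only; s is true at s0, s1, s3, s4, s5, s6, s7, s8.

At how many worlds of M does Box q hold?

Let φ = Box q. Evaluate φ at each world:
  s0 (successors {s1, s2, s9}): φ is true.
  s1 (successors {s2, s7}): φ is true.
  s2 (successors {s1, s2, s6, s7, s9}): φ is false.
  s3 (successors {s4, s5, s7}): φ is true.
  s4 (successors {s2, s4, s5, s8, s9}): φ is true.
  s5 (successors {s0, s1, s4, s5, s6, s7, s8, s9}): φ is false.
  s6 (successors {s1, s6, s8, s9}): φ is false.
  s7 (successors {s0, s2, s4, s7, s8}): φ is false.
  s8 (successors {s1, s7, s9}): φ is true.
  s9 (successors {s0, s2, s3, s4, s6, s9}): φ is false.
For instance, at s1:
  At s1: Box q requires q at every successor {s2, s7}.
    At s2: q is true.
    At s7: q is true.
  So Box q is true at s1.
Satisfying worlds: {s0, s1, s3, s4, s8}

5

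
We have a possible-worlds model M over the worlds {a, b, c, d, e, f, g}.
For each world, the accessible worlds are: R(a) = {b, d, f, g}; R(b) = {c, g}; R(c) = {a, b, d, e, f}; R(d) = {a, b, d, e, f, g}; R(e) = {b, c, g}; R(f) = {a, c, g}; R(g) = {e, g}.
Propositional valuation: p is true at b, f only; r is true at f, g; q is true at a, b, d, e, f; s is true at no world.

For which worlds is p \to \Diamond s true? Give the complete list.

Recall that \Diamond ψ holds at a world iff ψ holds at some accessible world.
Let φ = p \to \Diamond s. Evaluate φ at each world:
  a (successors {b, d, f, g}): φ is true.
  b (successors {c, g}): φ is false.
  c (successors {a, b, d, e, f}): φ is true.
  d (successors {a, b, d, e, f, g}): φ is true.
  e (successors {b, c, g}): φ is true.
  f (successors {a, c, g}): φ is false.
  g (successors {e, g}): φ is true.
For instance, at g:
  At g: p is false, \Diamond s is false, so p \to \Diamond s is true.
    At g: \Diamond s requires s at some successor in {e, g}.
      At e: s is false.
      At g: s is false.
    So \Diamond s is false at g.
Satisfying worlds: {a, c, d, e, g}

a, c, d, e, g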